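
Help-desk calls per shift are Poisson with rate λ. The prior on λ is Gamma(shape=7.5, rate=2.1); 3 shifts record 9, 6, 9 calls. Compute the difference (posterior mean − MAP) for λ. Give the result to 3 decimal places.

0.196

Σ counts = 24. Posterior: Gamma(shape = 7.5+24 = 31.5, rate = 2.1+3 = 5.1).
Mode = (α−1)/β = 30.5/5.1 = 5.980.
Mean = α/β = 31.5/5.1 = 6.176.
Difference = 6.176 − 5.980 = 0.196.
Right-skewed posterior ⇒ mode < mean.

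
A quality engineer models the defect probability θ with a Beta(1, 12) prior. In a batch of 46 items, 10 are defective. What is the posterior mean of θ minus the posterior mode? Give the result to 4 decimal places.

0.0110

Posterior: Beta(1+10, 12+36) = Beta(11, 48).
Mode = (11−1)/(11+48−2) = 10/57 = 0.1754.
Mean = 11/(11+48) = 11/59 = 0.1864.
Difference = 0.1864 − 0.1754 = 0.0110.
The posterior is right-skewed, so the mean exceeds the mode.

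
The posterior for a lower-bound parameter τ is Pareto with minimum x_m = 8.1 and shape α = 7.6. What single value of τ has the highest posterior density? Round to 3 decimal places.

The Pareto density is strictly decreasing on [x_m, ∞), so the mode is x_m = 8.100.
Mean = α·x_m/(α−1) = 7.6·8.1/6.6 = 9.327.
This is the posterior mode — the MAP estimate.

8.100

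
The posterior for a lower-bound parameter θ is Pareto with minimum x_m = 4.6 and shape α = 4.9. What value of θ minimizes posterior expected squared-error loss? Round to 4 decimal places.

The Pareto density is strictly decreasing on [x_m, ∞), so the mode is x_m = 4.6000.
Mean = α·x_m/(α−1) = 4.9·4.6/3.9 = 5.7795.
Squared-error loss ⇒ the optimal estimator is the posterior mean.

5.7795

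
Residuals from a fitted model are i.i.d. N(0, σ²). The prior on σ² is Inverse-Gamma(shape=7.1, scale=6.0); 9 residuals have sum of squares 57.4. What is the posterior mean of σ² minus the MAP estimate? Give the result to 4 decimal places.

Posterior: Inverse-Gamma(shape = 7.1+9/2 = 11.6, scale = 6.0+57.4/2 = 34.7).
Mode = β/(α+1) = 34.7/12.6 = 2.7540.
Mean = β/(α−1) = 34.7/10.6 = 3.2736.
Difference = 3.2736 − 2.7540 = 0.5196.
The mean is pulled above the mode by the posterior's right skew.

0.5196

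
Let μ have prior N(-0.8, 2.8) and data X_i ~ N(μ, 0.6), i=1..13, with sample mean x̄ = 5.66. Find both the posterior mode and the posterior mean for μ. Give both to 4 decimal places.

MAP: 5.5552. Posterior mean: 5.5552.

Posterior for μ is Normal. Precision-weighted mean: (1/2.8·-0.8 + 13/0.6·5.66) / (1/2.8 + 13/0.6) = 5.5552.
A Normal posterior is symmetric, so mode = mean.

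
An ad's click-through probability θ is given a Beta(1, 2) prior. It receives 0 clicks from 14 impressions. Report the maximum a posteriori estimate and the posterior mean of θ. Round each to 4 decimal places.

MAP: 0.0000. Posterior mean: 0.0588.

Posterior: Beta(1+0, 2+14) = Beta(1, 16).
Since α = 1 ≤ 1 and β > 1, the Beta density is monotone decreasing on [0,1]; the mode is at 0.
Mean = 1/(1+16) = 0.0588.
The posterior is right-skewed, so the mean exceeds the mode.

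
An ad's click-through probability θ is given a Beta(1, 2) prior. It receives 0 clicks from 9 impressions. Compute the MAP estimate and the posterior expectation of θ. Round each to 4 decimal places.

Posterior: Beta(1+0, 2+9) = Beta(1, 11).
Since α = 1 ≤ 1 and β > 1, the Beta density is monotone decreasing on [0,1]; the mode is at 0.
Mean = 1/(1+11) = 0.0833.
Mean > mode: the posterior has a right tail.

MAP estimate = 0.0000, posterior expectation = 0.0833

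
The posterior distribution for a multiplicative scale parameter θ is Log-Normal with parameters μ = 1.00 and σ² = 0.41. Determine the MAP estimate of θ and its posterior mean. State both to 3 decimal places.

Mode = exp(μ − σ²) = exp(0.59) = 1.804.
Mean = exp(μ + σ²/2) = exp(1.205) = 3.337.
Right-skewed posterior ⇒ mode < mean.

MAP estimate = 1.804, posterior mean = 3.337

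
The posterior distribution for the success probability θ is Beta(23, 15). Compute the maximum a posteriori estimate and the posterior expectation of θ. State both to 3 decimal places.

Mode = (23−1)/(23+15−2) = 22/36 = 0.611.
Mean = 23/(23+15) = 23/38 = 0.605.
The mean is pulled below the mode by the posterior's left skew.

maximum a posteriori estimate = 0.611, posterior expectation = 0.605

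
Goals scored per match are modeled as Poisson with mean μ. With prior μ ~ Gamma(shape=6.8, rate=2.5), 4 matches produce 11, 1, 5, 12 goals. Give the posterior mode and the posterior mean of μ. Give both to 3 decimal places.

Σ counts = 29. Posterior: Gamma(shape = 6.8+29 = 35.8, rate = 2.5+4 = 6.5).
Mode = (α−1)/β = 34.8/6.5 = 5.354.
Mean = α/β = 35.8/6.5 = 5.508.
Right-skewed posterior ⇒ mode < mean.

MAP: 5.354. Posterior mean: 5.508.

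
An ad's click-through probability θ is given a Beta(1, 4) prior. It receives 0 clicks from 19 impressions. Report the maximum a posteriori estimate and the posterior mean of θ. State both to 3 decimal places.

Posterior: Beta(1+0, 4+19) = Beta(1, 23).
Since α = 1 ≤ 1 and β > 1, the Beta density is monotone decreasing on [0,1]; the mode is at 0.
Mean = 1/(1+23) = 0.042.
Right-skewed posterior ⇒ mode < mean.

θ_MAP = 0.000, E[θ|data] = 0.042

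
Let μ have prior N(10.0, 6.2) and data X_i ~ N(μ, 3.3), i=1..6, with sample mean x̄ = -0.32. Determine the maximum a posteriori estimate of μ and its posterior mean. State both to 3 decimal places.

MAP = 0.521, posterior mean = 0.521

Posterior for μ is Normal. Precision-weighted mean: (1/6.2·10.0 + 6/3.3·-0.32) / (1/6.2 + 6/3.3) = 0.521.
A Normal posterior is symmetric, so mode = mean.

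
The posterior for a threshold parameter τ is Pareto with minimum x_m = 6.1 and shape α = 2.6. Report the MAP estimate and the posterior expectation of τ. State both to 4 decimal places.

MAP = 6.1000; posterior mean = 9.9125

The Pareto density is strictly decreasing on [x_m, ∞), so the mode is x_m = 6.1000.
Mean = α·x_m/(α−1) = 2.6·6.1/1.6 = 9.9125.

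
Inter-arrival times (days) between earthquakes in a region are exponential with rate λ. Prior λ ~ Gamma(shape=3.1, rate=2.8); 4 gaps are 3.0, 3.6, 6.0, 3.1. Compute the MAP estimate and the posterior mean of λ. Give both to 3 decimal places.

MAP = 0.330; posterior mean = 0.384

Σ times = 15.7. Posterior: Gamma(shape = 3.1+4 = 7.1, rate = 2.8+15.7 = 18.5).
Mode = (α−1)/β = 6.1/18.5 = 0.330.
Mean = α/β = 7.1/18.5 = 0.384.
Mean > mode: the posterior has a right tail.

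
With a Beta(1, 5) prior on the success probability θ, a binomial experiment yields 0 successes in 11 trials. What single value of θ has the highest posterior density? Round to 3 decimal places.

0.000

Posterior: Beta(1+0, 5+11) = Beta(1, 16).
Since α = 1 ≤ 1 and β > 1, the Beta density is monotone decreasing on [0,1]; the mode is at 0.
Mean = 1/(1+16) = 0.059.
This is the posterior mode — the MAP estimate.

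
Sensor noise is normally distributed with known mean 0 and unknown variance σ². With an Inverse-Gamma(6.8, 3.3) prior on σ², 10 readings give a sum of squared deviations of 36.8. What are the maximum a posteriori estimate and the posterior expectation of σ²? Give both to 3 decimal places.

Posterior: Inverse-Gamma(shape = 6.8+10/2 = 11.8, scale = 3.3+36.8/2 = 21.7).
Mode = β/(α+1) = 21.7/12.8 = 1.695.
Mean = β/(α−1) = 21.7/10.8 = 2.009.

MAP = 1.695; posterior mean = 2.009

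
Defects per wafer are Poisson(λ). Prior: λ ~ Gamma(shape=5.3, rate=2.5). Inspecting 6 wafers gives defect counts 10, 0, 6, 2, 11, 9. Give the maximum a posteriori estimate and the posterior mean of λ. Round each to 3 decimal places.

Σ counts = 38. Posterior: Gamma(shape = 5.3+38 = 43.3, rate = 2.5+6 = 8.5).
Mode = (α−1)/β = 42.3/8.5 = 4.976.
Mean = α/β = 43.3/8.5 = 5.094.

MAP: 4.976. Posterior mean: 5.094.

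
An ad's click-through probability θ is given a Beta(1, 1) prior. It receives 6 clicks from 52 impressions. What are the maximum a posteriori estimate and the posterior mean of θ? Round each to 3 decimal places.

maximum a posteriori estimate = 0.115, posterior mean = 0.130

Posterior: Beta(1+6, 1+46) = Beta(7, 47).
Mode = (7−1)/(7+47−2) = 6/52 = 0.115.
With a flat prior the MAP equals the MLE, 6/52.
Mean = 7/(7+47) = 7/54 = 0.130.
Mean > mode: the posterior has a right tail.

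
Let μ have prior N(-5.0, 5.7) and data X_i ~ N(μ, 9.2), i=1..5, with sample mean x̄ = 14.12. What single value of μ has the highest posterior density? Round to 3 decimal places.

Posterior for μ is Normal. Precision-weighted mean: (1/5.7·-5.0 + 5/9.2·14.12) / (1/5.7 + 5/9.2) = 9.454.
A Normal posterior is symmetric, so mode = mean.
This is the posterior mode — the MAP estimate.

9.454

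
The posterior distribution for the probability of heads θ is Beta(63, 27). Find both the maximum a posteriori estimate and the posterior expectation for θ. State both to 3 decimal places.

maximum a posteriori estimate = 0.705, posterior expectation = 0.700

Mode = (63−1)/(63+27−2) = 62/88 = 0.705.
Mean = 63/(63+27) = 63/90 = 0.700.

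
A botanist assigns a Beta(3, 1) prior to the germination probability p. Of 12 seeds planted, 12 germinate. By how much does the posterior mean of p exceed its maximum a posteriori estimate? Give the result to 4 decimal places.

Posterior: Beta(3+12, 1+0) = Beta(15, 1).
Since β = 1 ≤ 1 and α > 1, the Beta density is monotone increasing on [0,1]; the mode is at 1.
Mean = 15/(15+1) = 0.9375.
Difference = 0.9375 − 1.0000 = -0.0625.

-0.0625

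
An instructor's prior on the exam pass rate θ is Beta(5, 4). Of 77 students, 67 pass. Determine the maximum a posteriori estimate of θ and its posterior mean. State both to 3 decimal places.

MAP = 0.845; posterior mean = 0.837

Posterior: Beta(5+67, 4+10) = Beta(72, 14).
Mode = (72−1)/(72+14−2) = 71/84 = 0.845.
Mean = 72/(72+14) = 72/86 = 0.837.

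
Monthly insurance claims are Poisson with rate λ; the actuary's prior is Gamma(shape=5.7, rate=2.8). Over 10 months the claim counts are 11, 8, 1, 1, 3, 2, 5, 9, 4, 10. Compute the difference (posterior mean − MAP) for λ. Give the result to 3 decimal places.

Σ counts = 54. Posterior: Gamma(shape = 5.7+54 = 59.7, rate = 2.8+10 = 12.8).
Mode = (α−1)/β = 58.7/12.8 = 4.586.
Mean = α/β = 59.7/12.8 = 4.664.
Difference = 4.664 − 4.586 = 0.078.
Mean > mode: the posterior has a right tail.

0.078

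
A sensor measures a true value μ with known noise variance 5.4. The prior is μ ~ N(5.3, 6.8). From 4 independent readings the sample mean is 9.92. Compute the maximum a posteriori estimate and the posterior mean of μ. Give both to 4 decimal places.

Posterior for μ is Normal. Precision-weighted mean: (1/6.8·5.3 + 4/5.4·9.92) / (1/6.8 + 4/5.4) = 9.1547.
A Normal posterior is symmetric, so mode = mean.

MAP = 9.1547; posterior mean = 9.1547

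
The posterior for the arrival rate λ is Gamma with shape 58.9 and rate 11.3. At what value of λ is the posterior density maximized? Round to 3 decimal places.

5.124

Mode = (α−1)/β = 57.9/11.3 = 5.124.
Mean = α/β = 58.9/11.3 = 5.212.
This is the posterior mode — the MAP estimate.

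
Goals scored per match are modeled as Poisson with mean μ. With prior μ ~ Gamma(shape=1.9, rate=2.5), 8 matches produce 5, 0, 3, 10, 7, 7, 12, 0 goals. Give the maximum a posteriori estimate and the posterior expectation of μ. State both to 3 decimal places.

μ_MAP = 4.276, E[μ|data] = 4.371

Σ counts = 44. Posterior: Gamma(shape = 1.9+44 = 45.9, rate = 2.5+8 = 10.5).
Mode = (α−1)/β = 44.9/10.5 = 4.276.
Mean = α/β = 45.9/10.5 = 4.371.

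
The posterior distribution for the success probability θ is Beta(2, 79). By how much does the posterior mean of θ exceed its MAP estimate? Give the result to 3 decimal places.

Mode = (2−1)/(2+79−2) = 1/79 = 0.013.
Mean = 2/(2+79) = 2/81 = 0.025.
Difference = 0.025 − 0.013 = 0.012.
Mean > mode: the posterior has a right tail.

0.012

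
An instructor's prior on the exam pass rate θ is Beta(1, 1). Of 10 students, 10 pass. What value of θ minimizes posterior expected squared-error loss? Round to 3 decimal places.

Posterior: Beta(1+10, 1+0) = Beta(11, 1).
Since β = 1 ≤ 1 and α > 1, the Beta density is monotone increasing on [0,1]; the mode is at 1.
Mean = 11/(11+1) = 0.917.
Squared-error loss ⇒ the optimal estimator is the posterior mean.

0.917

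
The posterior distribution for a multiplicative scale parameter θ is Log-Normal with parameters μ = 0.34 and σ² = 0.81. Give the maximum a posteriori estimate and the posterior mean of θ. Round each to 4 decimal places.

Mode = exp(μ − σ²) = exp(-0.47) = 0.6250.
Mean = exp(μ + σ²/2) = exp(0.745) = 2.1064.
Mean > mode: the posterior has a right tail.

MAP = 0.6250; posterior mean = 2.1064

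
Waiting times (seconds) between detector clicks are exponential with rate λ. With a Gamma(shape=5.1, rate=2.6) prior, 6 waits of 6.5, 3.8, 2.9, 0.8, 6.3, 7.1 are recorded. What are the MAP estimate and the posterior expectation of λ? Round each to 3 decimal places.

MAP = 0.337; posterior mean = 0.370

Σ times = 27.4. Posterior: Gamma(shape = 5.1+6 = 11.1, rate = 2.6+27.4 = 30.0).
Mode = (α−1)/β = 10.1/30.0 = 0.337.
Mean = α/β = 11.1/30.0 = 0.370.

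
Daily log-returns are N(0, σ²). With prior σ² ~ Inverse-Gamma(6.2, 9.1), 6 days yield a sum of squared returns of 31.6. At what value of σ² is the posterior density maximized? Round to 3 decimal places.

Posterior: Inverse-Gamma(shape = 6.2+6/2 = 9.2, scale = 9.1+31.6/2 = 24.9).
Mode = β/(α+1) = 24.9/10.2 = 2.441.
Mean = β/(α−1) = 24.9/8.2 = 3.037.
This is the posterior mode — the MAP estimate.

2.441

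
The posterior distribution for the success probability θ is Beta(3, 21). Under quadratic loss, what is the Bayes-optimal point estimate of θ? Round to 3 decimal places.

Mode = (3−1)/(3+21−2) = 2/22 = 0.091.
Mean = 3/(3+21) = 3/24 = 0.125.
Quadratic loss ⇒ the optimal estimator is the posterior mean.

0.125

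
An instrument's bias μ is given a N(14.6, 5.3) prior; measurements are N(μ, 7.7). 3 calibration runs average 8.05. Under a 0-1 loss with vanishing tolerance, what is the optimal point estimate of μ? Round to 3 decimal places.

Posterior for μ is Normal. Precision-weighted mean: (1/5.3·14.6 + 3/7.7·8.05) / (1/5.3 + 3/7.7) = 10.187.
A Normal posterior is symmetric, so mode = mean.
This is the posterior mode — the MAP estimate.

10.187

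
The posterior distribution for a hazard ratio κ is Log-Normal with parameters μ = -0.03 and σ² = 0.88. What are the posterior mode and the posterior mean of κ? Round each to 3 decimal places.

MAP = 0.403; posterior mean = 1.507

Mode = exp(μ − σ²) = exp(-0.91) = 0.403.
Mean = exp(μ + σ²/2) = exp(0.410) = 1.507.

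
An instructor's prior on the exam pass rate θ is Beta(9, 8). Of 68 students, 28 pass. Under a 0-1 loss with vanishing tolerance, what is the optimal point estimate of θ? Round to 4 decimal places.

Posterior: Beta(9+28, 8+40) = Beta(37, 48).
Mode = (37−1)/(37+48−2) = 36/83 = 0.4337.
Mean = 37/(37+48) = 37/85 = 0.4353.
This is the posterior mode — the MAP estimate.

0.4337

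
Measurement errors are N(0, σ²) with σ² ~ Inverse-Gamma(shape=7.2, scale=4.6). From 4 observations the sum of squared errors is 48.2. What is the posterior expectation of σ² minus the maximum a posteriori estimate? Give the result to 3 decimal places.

Posterior: Inverse-Gamma(shape = 7.2+4/2 = 9.2, scale = 4.6+48.2/2 = 28.7).
Mode = β/(α+1) = 28.7/10.2 = 2.814.
Mean = β/(α−1) = 28.7/8.2 = 3.500.
Difference = 3.500 − 2.814 = 0.686.
Right-skewed posterior ⇒ mode < mean.

0.686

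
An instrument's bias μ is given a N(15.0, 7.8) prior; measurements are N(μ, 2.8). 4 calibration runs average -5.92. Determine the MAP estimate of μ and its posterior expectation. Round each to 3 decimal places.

Posterior for μ is Normal. Precision-weighted mean: (1/7.8·15.0 + 4/2.8·-5.92) / (1/7.8 + 4/2.8) = -4.197.
A Normal posterior is symmetric, so mode = mean.

MAP: -4.197. Posterior mean: -4.197.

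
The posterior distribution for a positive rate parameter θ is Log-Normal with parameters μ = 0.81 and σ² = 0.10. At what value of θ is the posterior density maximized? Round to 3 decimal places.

Mode = exp(μ − σ²) = exp(0.71) = 2.034.
Mean = exp(μ + σ²/2) = exp(0.860) = 2.363.
This is the posterior mode — the MAP estimate.

2.034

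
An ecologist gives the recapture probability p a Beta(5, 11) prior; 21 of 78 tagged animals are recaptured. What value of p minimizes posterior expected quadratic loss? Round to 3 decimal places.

0.277

Posterior: Beta(5+21, 11+57) = Beta(26, 68).
Mode = (26−1)/(26+68−2) = 25/92 = 0.272.
Mean = 26/(26+68) = 26/94 = 0.277.
Quadratic loss ⇒ the optimal estimator is the posterior mean.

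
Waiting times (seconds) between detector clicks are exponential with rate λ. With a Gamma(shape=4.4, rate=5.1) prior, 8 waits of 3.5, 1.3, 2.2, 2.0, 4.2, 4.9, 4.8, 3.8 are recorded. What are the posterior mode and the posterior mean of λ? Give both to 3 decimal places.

MAP: 0.358. Posterior mean: 0.390.

Σ times = 26.7. Posterior: Gamma(shape = 4.4+8 = 12.4, rate = 5.1+26.7 = 31.8).
Mode = (α−1)/β = 11.4/31.8 = 0.358.
Mean = α/β = 12.4/31.8 = 0.390.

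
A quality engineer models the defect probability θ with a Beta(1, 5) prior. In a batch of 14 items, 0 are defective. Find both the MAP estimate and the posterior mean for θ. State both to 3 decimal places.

θ_MAP = 0.000, E[θ|data] = 0.050

Posterior: Beta(1+0, 5+14) = Beta(1, 19).
Since α = 1 ≤ 1 and β > 1, the Beta density is monotone decreasing on [0,1]; the mode is at 0.
Mean = 1/(1+19) = 0.050.
The mean is pulled above the mode by the posterior's right skew.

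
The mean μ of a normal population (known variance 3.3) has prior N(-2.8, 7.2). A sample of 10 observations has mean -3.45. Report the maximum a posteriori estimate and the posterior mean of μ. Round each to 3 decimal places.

Posterior for μ is Normal. Precision-weighted mean: (1/7.2·-2.8 + 10/3.3·-3.45) / (1/7.2 + 10/3.3) = -3.422.
A Normal posterior is symmetric, so mode = mean.

MAP = -3.422; posterior mean = -3.422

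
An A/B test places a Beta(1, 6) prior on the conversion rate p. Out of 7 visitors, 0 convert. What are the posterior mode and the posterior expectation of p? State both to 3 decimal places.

Posterior: Beta(1+0, 6+7) = Beta(1, 13).
Since α = 1 ≤ 1 and β > 1, the Beta density is monotone decreasing on [0,1]; the mode is at 0.
Mean = 1/(1+13) = 0.071.
The posterior is right-skewed, so the mean exceeds the mode.

MAP = 0.000; posterior mean = 0.071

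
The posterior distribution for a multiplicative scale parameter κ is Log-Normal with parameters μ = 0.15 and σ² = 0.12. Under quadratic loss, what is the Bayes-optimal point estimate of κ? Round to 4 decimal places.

1.2337

Mode = exp(μ − σ²) = exp(0.03) = 1.0305.
Mean = exp(μ + σ²/2) = exp(0.210) = 1.2337.
Quadratic loss ⇒ the optimal estimator is the posterior mean.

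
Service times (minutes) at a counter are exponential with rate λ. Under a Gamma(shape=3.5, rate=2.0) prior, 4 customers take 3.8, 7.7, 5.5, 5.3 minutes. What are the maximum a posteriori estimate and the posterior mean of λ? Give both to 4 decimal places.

Σ times = 22.3. Posterior: Gamma(shape = 3.5+4 = 7.5, rate = 2.0+22.3 = 24.3).
Mode = (α−1)/β = 6.5/24.3 = 0.2675.
Mean = α/β = 7.5/24.3 = 0.3086.
The posterior is right-skewed, so the mean exceeds the mode.

λ_MAP = 0.2675, E[λ|data] = 0.3086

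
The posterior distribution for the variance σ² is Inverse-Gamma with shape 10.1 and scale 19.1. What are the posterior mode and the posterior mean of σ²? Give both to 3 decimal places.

MAP: 1.721. Posterior mean: 2.099.

Mode = β/(α+1) = 19.1/11.1 = 1.721.
Mean = β/(α−1) = 19.1/9.1 = 2.099.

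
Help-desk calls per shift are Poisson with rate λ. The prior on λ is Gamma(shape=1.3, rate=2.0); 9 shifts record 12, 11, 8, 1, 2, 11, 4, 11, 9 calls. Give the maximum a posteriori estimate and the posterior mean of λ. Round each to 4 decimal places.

MAP: 6.3000. Posterior mean: 6.3909.

Σ counts = 69. Posterior: Gamma(shape = 1.3+69 = 70.3, rate = 2.0+9 = 11.0).
Mode = (α−1)/β = 69.3/11.0 = 6.3000.
Mean = α/β = 70.3/11.0 = 6.3909.
Mean > mode: the posterior has a right tail.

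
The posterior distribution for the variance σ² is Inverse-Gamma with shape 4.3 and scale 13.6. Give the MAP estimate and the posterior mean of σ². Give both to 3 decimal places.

Mode = β/(α+1) = 13.6/5.3 = 2.566.
Mean = β/(α−1) = 13.6/3.3 = 4.121.

MAP estimate = 2.566, posterior mean = 4.121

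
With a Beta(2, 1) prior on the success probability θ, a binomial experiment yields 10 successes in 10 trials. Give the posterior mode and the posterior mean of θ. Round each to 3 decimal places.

posterior mode = 1.000, posterior mean = 0.923

Posterior: Beta(2+10, 1+0) = Beta(12, 1).
Since β = 1 ≤ 1 and α > 1, the Beta density is monotone increasing on [0,1]; the mode is at 1.
Mean = 12/(12+1) = 0.923.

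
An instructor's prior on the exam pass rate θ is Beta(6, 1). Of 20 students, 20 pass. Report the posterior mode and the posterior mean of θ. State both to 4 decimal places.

posterior mode = 1.0000, posterior mean = 0.9630

Posterior: Beta(6+20, 1+0) = Beta(26, 1).
Since β = 1 ≤ 1 and α > 1, the Beta density is monotone increasing on [0,1]; the mode is at 1.
Mean = 26/(26+1) = 0.9630.
The posterior is left-skewed, so the mode exceeds the mean.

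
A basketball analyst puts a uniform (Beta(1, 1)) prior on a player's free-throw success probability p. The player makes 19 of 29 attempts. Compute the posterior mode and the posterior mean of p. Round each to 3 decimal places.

MAP = 0.655; posterior mean = 0.645

Posterior: Beta(1+19, 1+10) = Beta(20, 11).
Mode = (20−1)/(20+11−2) = 19/29 = 0.655.
With a flat prior the MAP equals the MLE, 19/29.
Mean = 20/(20+11) = 20/31 = 0.645.
The posterior is left-skewed, so the mode exceeds the mean.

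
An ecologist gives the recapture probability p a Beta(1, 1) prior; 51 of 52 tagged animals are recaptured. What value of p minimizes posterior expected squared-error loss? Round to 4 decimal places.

0.9630

Posterior: Beta(1+51, 1+1) = Beta(52, 2).
Mode = (52−1)/(52+2−2) = 51/52 = 0.9808.
With a flat prior the MAP equals the MLE, 51/52.
Mean = 52/(52+2) = 52/54 = 0.9630.
Squared-error loss ⇒ the optimal estimator is the posterior mean.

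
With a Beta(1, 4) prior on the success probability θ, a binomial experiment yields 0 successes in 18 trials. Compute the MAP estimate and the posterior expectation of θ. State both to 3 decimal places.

Posterior: Beta(1+0, 4+18) = Beta(1, 22).
Since α = 1 ≤ 1 and β > 1, the Beta density is monotone decreasing on [0,1]; the mode is at 0.
Mean = 1/(1+22) = 0.043.

MAP = 0.000; posterior mean = 0.043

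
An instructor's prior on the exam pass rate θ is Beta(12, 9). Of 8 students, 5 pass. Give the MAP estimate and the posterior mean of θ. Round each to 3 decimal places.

MAP = 0.593, posterior mean = 0.586

Posterior: Beta(12+5, 9+3) = Beta(17, 12).
Mode = (17−1)/(17+12−2) = 16/27 = 0.593.
Mean = 17/(17+12) = 17/29 = 0.586.
Left-skewed posterior ⇒ mean < mode.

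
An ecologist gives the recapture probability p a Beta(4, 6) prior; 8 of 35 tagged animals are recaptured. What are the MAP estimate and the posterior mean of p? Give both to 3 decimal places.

MAP estimate = 0.256, posterior mean = 0.267

Posterior: Beta(4+8, 6+27) = Beta(12, 33).
Mode = (12−1)/(12+33−2) = 11/43 = 0.256.
Mean = 12/(12+33) = 12/45 = 0.267.
The mean is pulled above the mode by the posterior's right skew.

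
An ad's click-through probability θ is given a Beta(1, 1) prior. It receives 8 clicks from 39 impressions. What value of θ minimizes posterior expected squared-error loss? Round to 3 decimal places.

0.220

Posterior: Beta(1+8, 1+31) = Beta(9, 32).
Mode = (9−1)/(9+32−2) = 8/39 = 0.205.
With a flat prior the MAP equals the MLE, 8/39.
Mean = 9/(9+32) = 9/41 = 0.220.
Squared-error loss ⇒ the optimal estimator is the posterior mean.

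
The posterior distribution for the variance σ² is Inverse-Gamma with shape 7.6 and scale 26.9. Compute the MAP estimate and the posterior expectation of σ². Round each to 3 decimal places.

σ²_MAP = 3.128, E[σ²|data] = 4.076

Mode = β/(α+1) = 26.9/8.6 = 3.128.
Mean = β/(α−1) = 26.9/6.6 = 4.076.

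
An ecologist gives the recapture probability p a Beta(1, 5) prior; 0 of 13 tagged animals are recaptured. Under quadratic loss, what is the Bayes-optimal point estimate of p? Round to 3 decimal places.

Posterior: Beta(1+0, 5+13) = Beta(1, 18).
Since α = 1 ≤ 1 and β > 1, the Beta density is monotone decreasing on [0,1]; the mode is at 0.
Mean = 1/(1+18) = 0.053.
Quadratic loss ⇒ the optimal estimator is the posterior mean.

0.053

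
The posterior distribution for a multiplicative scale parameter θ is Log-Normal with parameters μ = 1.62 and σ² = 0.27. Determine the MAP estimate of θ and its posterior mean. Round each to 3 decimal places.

MAP = 3.857, posterior mean = 5.783

Mode = exp(μ − σ²) = exp(1.35) = 3.857.
Mean = exp(μ + σ²/2) = exp(1.755) = 5.783.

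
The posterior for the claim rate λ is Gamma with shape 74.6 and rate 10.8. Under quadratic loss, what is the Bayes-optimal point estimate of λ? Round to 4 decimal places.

Mode = (α−1)/β = 73.6/10.8 = 6.8148.
Mean = α/β = 74.6/10.8 = 6.9074.
Quadratic loss ⇒ the optimal estimator is the posterior mean.

6.9074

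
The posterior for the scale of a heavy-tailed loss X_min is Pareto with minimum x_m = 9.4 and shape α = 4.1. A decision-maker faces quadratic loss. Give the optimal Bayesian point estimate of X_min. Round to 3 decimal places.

12.432

The Pareto density is strictly decreasing on [x_m, ∞), so the mode is x_m = 9.400.
Mean = α·x_m/(α−1) = 4.1·9.4/3.1 = 12.432.
Quadratic loss ⇒ the optimal estimator is the posterior mean.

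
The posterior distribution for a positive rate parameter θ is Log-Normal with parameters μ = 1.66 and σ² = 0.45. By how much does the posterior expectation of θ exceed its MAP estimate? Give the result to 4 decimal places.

Mode = exp(μ − σ²) = exp(1.21) = 3.3535.
Mean = exp(μ + σ²/2) = exp(1.885) = 6.5864.
Difference = 6.5864 − 3.3535 = 3.2329.
The posterior is right-skewed, so the mean exceeds the mode.

3.2329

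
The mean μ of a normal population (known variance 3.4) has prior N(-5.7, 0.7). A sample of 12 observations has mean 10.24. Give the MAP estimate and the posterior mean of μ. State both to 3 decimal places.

MAP: 5.647. Posterior mean: 5.647.

Posterior for μ is Normal. Precision-weighted mean: (1/0.7·-5.7 + 12/3.4·10.24) / (1/0.7 + 12/3.4) = 5.647.
A Normal posterior is symmetric, so mode = mean.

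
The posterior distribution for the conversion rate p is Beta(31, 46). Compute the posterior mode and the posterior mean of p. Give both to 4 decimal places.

Mode = (31−1)/(31+46−2) = 30/75 = 0.4000.
Mean = 31/(31+46) = 31/77 = 0.4026.

p_MAP = 0.4000, E[p|data] = 0.4026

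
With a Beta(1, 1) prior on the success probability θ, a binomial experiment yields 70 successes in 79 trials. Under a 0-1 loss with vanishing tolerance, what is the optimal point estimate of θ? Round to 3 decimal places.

Posterior: Beta(1+70, 1+9) = Beta(71, 10).
Mode = (71−1)/(71+10−2) = 70/79 = 0.886.
With a flat prior the MAP equals the MLE, 70/79.
Mean = 71/(71+10) = 71/81 = 0.877.
This is the posterior mode — the MAP estimate.

0.886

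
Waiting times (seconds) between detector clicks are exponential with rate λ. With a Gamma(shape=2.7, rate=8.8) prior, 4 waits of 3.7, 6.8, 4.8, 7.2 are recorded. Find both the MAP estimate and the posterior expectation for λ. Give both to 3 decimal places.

MAP: 0.182. Posterior mean: 0.214.

Σ times = 22.5. Posterior: Gamma(shape = 2.7+4 = 6.7, rate = 8.8+22.5 = 31.3).
Mode = (α−1)/β = 5.7/31.3 = 0.182.
Mean = α/β = 6.7/31.3 = 0.214.
Right-skewed posterior ⇒ mode < mean.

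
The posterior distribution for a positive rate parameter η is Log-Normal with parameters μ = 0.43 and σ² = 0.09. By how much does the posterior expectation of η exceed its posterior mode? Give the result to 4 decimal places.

Mode = exp(μ − σ²) = exp(0.34) = 1.4049.
Mean = exp(μ + σ²/2) = exp(0.475) = 1.6080.
Difference = 1.6080 − 1.4049 = 0.2031.

0.2031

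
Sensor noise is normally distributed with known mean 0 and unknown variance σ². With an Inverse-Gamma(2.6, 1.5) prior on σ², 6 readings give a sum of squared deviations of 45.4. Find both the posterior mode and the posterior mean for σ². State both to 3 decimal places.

Posterior: Inverse-Gamma(shape = 2.6+6/2 = 5.6, scale = 1.5+45.4/2 = 24.2).
Mode = β/(α+1) = 24.2/6.6 = 3.667.
Mean = β/(α−1) = 24.2/4.6 = 5.261.
The mean is pulled above the mode by the posterior's right skew.

MAP: 3.667. Posterior mean: 5.261.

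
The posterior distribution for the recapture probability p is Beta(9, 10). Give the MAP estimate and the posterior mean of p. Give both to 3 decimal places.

MAP = 0.471, posterior mean = 0.474

Mode = (9−1)/(9+10−2) = 8/17 = 0.471.
Mean = 9/(9+10) = 9/19 = 0.474.
Right-skewed posterior ⇒ mode < mean.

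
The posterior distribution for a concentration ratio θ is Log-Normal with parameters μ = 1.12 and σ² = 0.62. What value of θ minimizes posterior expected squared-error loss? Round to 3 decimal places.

4.179

Mode = exp(μ − σ²) = exp(0.50) = 1.649.
Mean = exp(μ + σ²/2) = exp(1.430) = 4.179.
Squared-error loss ⇒ the optimal estimator is the posterior mean.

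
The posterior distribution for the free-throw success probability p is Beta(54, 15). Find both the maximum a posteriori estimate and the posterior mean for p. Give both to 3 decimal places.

p_MAP = 0.791, E[p|data] = 0.783

Mode = (54−1)/(54+15−2) = 53/67 = 0.791.
Mean = 54/(54+15) = 54/69 = 0.783.
The mean is pulled below the mode by the posterior's left skew.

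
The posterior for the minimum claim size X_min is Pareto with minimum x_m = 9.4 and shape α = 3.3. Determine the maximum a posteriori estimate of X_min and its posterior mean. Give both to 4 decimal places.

MAP = 9.4000; posterior mean = 13.4870

The Pareto density is strictly decreasing on [x_m, ∞), so the mode is x_m = 9.4000.
Mean = α·x_m/(α−1) = 3.3·9.4/2.3 = 13.4870.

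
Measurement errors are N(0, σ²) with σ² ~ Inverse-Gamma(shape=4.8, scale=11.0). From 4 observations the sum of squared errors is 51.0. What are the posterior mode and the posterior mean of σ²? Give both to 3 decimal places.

MAP = 4.679; posterior mean = 6.293

Posterior: Inverse-Gamma(shape = 4.8+4/2 = 6.8, scale = 11.0+51.0/2 = 36.5).
Mode = β/(α+1) = 36.5/7.8 = 4.679.
Mean = β/(α−1) = 36.5/5.8 = 6.293.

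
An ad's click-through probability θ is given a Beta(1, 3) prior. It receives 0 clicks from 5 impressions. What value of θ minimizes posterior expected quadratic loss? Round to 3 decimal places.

0.111

Posterior: Beta(1+0, 3+5) = Beta(1, 8).
Since α = 1 ≤ 1 and β > 1, the Beta density is monotone decreasing on [0,1]; the mode is at 0.
Mean = 1/(1+8) = 0.111.
Quadratic loss ⇒ the optimal estimator is the posterior mean.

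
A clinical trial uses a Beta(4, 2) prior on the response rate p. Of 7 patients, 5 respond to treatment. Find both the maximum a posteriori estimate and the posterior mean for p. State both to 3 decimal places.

p_MAP = 0.727, E[p|data] = 0.692

Posterior: Beta(4+5, 2+2) = Beta(9, 4).
Mode = (9−1)/(9+4−2) = 8/11 = 0.727.
Mean = 9/(9+4) = 9/13 = 0.692.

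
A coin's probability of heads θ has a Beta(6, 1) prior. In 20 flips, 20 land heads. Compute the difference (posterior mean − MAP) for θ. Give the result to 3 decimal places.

Posterior: Beta(6+20, 1+0) = Beta(26, 1).
Since β = 1 ≤ 1 and α > 1, the Beta density is monotone increasing on [0,1]; the mode is at 1.
Mean = 26/(26+1) = 0.963.
Difference = 0.963 − 1.000 = -0.037.
Left-skewed posterior ⇒ mean < mode.

-0.037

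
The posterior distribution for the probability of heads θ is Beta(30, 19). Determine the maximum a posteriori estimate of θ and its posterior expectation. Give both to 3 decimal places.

Mode = (30−1)/(30+19−2) = 29/47 = 0.617.
Mean = 30/(30+19) = 30/49 = 0.612.

MAP = 0.617, posterior mean = 0.612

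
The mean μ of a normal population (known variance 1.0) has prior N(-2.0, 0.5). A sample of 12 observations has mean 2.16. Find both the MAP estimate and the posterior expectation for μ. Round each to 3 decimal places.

MAP = 1.566, posterior mean = 1.566

Posterior for μ is Normal. Precision-weighted mean: (1/0.5·-2.0 + 12/1.0·2.16) / (1/0.5 + 12/1.0) = 1.566.
A Normal posterior is symmetric, so mode = mean.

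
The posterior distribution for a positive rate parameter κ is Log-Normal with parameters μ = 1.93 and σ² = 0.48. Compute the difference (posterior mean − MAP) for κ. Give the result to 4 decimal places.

4.4952

Mode = exp(μ − σ²) = exp(1.45) = 4.2631.
Mean = exp(μ + σ²/2) = exp(2.170) = 8.7583.
Difference = 8.7583 − 4.2631 = 4.4952.
The posterior is right-skewed, so the mean exceeds the mode.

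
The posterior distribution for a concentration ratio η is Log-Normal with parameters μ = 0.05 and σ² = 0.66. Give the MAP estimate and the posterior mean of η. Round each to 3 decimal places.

MAP: 0.543. Posterior mean: 1.462.

Mode = exp(μ − σ²) = exp(-0.61) = 0.543.
Mean = exp(μ + σ²/2) = exp(0.380) = 1.462.
Right-skewed posterior ⇒ mode < mean.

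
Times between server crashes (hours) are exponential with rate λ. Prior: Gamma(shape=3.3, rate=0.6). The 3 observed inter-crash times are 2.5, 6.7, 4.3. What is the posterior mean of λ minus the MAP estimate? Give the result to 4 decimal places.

0.0709

Σ times = 13.5. Posterior: Gamma(shape = 3.3+3 = 6.3, rate = 0.6+13.5 = 14.1).
Mode = (α−1)/β = 5.3/14.1 = 0.3759.
Mean = α/β = 6.3/14.1 = 0.4468.
Difference = 0.4468 − 0.3759 = 0.0709.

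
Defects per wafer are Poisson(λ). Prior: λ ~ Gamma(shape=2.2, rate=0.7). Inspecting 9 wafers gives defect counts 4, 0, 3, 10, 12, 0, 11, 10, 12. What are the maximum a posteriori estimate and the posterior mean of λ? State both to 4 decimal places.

MAP: 6.5155. Posterior mean: 6.6186.

Σ counts = 62. Posterior: Gamma(shape = 2.2+62 = 64.2, rate = 0.7+9 = 9.7).
Mode = (α−1)/β = 63.2/9.7 = 6.5155.
Mean = α/β = 64.2/9.7 = 6.6186.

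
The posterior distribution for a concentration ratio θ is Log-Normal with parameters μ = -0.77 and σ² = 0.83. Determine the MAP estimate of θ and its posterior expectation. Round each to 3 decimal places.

Mode = exp(μ − σ²) = exp(-1.60) = 0.202.
Mean = exp(μ + σ²/2) = exp(-0.355) = 0.701.
The posterior is right-skewed, so the mean exceeds the mode.

MAP = 0.202; posterior mean = 0.701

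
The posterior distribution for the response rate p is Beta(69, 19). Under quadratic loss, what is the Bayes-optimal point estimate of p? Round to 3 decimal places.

0.784

Mode = (69−1)/(69+19−2) = 68/86 = 0.791.
Mean = 69/(69+19) = 69/88 = 0.784.
Quadratic loss ⇒ the optimal estimator is the posterior mean.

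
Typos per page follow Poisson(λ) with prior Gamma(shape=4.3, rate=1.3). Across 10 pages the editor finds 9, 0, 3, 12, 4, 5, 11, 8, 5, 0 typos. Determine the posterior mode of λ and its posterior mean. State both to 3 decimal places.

Σ counts = 57. Posterior: Gamma(shape = 4.3+57 = 61.3, rate = 1.3+10 = 11.3).
Mode = (α−1)/β = 60.3/11.3 = 5.336.
Mean = α/β = 61.3/11.3 = 5.425.
Right-skewed posterior ⇒ mode < mean.

MAP: 5.336. Posterior mean: 5.425.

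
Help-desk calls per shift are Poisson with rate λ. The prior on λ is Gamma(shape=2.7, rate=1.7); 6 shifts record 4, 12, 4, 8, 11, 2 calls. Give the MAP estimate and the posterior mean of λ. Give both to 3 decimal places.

Σ counts = 41. Posterior: Gamma(shape = 2.7+41 = 43.7, rate = 1.7+6 = 7.7).
Mode = (α−1)/β = 42.7/7.7 = 5.545.
Mean = α/β = 43.7/7.7 = 5.675.

MAP: 5.545. Posterior mean: 5.675.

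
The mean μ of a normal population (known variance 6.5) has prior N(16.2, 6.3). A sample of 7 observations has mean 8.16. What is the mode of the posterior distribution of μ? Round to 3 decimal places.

9.193

Posterior for μ is Normal. Precision-weighted mean: (1/6.3·16.2 + 7/6.5·8.16) / (1/6.3 + 7/6.5) = 9.193.
A Normal posterior is symmetric, so mode = mean.
This is the posterior mode — the MAP estimate.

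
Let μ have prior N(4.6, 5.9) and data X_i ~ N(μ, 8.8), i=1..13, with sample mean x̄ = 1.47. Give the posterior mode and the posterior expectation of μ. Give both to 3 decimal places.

MAP: 1.792. Posterior mean: 1.792.

Posterior for μ is Normal. Precision-weighted mean: (1/5.9·4.6 + 13/8.8·1.47) / (1/5.9 + 13/8.8) = 1.792.
A Normal posterior is symmetric, so mode = mean.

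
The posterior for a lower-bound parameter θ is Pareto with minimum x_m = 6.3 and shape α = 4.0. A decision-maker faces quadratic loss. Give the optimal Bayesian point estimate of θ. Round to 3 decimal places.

The Pareto density is strictly decreasing on [x_m, ∞), so the mode is x_m = 6.300.
Mean = α·x_m/(α−1) = 4.0·6.3/3.0 = 8.400.
Quadratic loss ⇒ the optimal estimator is the posterior mean.

8.400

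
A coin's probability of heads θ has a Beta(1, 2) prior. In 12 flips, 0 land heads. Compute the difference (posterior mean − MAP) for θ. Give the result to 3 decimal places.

0.067

Posterior: Beta(1+0, 2+12) = Beta(1, 14).
Since α = 1 ≤ 1 and β > 1, the Beta density is monotone decreasing on [0,1]; the mode is at 0.
Mean = 1/(1+14) = 0.067.
Difference = 0.067 − 0.000 = 0.067.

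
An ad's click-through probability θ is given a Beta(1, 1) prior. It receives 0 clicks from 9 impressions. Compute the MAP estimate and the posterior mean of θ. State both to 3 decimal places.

Posterior: Beta(1+0, 1+9) = Beta(1, 10).
Since α = 1 ≤ 1 and β > 1, the Beta density is monotone decreasing on [0,1]; the mode is at 0.
Mean = 1/(1+10) = 0.091.
The posterior is right-skewed, so the mean exceeds the mode.

θ_MAP = 0.000, E[θ|data] = 0.091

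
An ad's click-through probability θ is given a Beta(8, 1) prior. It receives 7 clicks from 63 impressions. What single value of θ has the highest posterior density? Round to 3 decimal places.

0.200

Posterior: Beta(8+7, 1+56) = Beta(15, 57).
Mode = (15−1)/(15+57−2) = 14/70 = 0.200.
Mean = 15/(15+57) = 15/72 = 0.208.
This is the posterior mode — the MAP estimate.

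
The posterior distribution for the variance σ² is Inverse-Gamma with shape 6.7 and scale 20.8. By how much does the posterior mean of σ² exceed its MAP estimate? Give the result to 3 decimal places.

0.948

Mode = β/(α+1) = 20.8/7.7 = 2.701.
Mean = β/(α−1) = 20.8/5.7 = 3.649.
Difference = 3.649 − 2.701 = 0.948.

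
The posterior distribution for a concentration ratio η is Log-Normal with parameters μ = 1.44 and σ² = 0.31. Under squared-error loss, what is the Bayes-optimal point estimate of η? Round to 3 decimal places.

4.928

Mode = exp(μ − σ²) = exp(1.13) = 3.096.
Mean = exp(μ + σ²/2) = exp(1.595) = 4.928.
Squared-error loss ⇒ the optimal estimator is the posterior mean.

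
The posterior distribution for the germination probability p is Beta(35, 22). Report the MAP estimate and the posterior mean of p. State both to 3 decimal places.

MAP: 0.618. Posterior mean: 0.614.

Mode = (35−1)/(35+22−2) = 34/55 = 0.618.
Mean = 35/(35+22) = 35/57 = 0.614.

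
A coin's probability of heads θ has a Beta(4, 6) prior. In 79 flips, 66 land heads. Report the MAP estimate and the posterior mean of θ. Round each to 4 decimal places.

Posterior: Beta(4+66, 6+13) = Beta(70, 19).
Mode = (70−1)/(70+19−2) = 69/87 = 0.7931.
Mean = 70/(70+19) = 70/89 = 0.7865.

MAP: 0.7931. Posterior mean: 0.7865.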